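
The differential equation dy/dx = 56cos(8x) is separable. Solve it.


g(y) = 1, so integrate directly: y = ∫ 56cos(8x) dx = 7sin(8x) + C.


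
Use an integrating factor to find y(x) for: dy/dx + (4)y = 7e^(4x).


P(x) = 4 ⇒ μ = e^(4x).
(μ y)' = 7e^(8x) ⇒ μ y = (7/8)e^(8x) + C.
Divide by μ: y = (7/8)e^(4x) + Ce^(-4x).


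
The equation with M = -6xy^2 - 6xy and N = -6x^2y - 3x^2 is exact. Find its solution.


Check exactness: ∂M/∂y = -12xy - 6x and ∂N/∂x = -12xy - 6x; equal, so the equation is exact.
Integrate M with respect to x (treating y as constant): ∫M dx = -3x^2y^2 - 3x^2y + h(y).
Differentiate w.r.t. y and set equal to N: all terms match, so h'(y) = 0 and h is a constant absorbed into C.
General solution: -3x^2y^2 - 3x^2y = C.


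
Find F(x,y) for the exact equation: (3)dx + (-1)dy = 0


Check exactness: ∂M/∂y = 0 and ∂N/∂x = 0; equal, so the equation is exact.
Integrate M with respect to x (treating y as constant): ∫M dx = 3x + h(y).
Differentiate w.r.t. y and set equal to N: the x-dependent terms already match, leaving h'(y) = -1. Integrate: h(y) = -y.
So F(x,y) = 3x - y.
General solution: 3x - y = C.


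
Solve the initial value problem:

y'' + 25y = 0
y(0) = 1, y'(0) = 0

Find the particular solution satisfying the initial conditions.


Characteristic roots of r² + 25 = 0 are ±5i, so y = C₁cos(5x) + C₂sin(5x).
Apply y(0) = 1: C₁ = 1. Differentiate and apply y'(0) = 0: 5·C₂ = 0, so C₂ = 0.
Particular solution: y = cos(5x).


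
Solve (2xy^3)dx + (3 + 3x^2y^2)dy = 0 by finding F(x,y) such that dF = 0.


Check exactness: ∂M/∂y = 6xy^2 and ∂N/∂x = 6xy^2; equal, so the equation is exact.
Integrate M with respect to x (treating y as constant): ∫M dx = x^2y^3 + h(y).
Differentiate w.r.t. y and set equal to N: the x-dependent terms already match, leaving h'(y) = 3. Integrate: h(y) = 3y.
So F(x,y) = 3y + x^2y^3.
General solution: 3y + x^2y^3 = C.


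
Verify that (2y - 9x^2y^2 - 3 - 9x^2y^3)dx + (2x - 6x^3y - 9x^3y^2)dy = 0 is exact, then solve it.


Check exactness: ∂M/∂y = 2 - 18x^2y - 27x^2y^2 and ∂N/∂x = 2 - 18x^2y - 27x^2y^2; equal, so the equation is exact.
Integrate M with respect to x (treating y as constant): ∫M dx = 2xy - 3x^3y^2 - 3x - 3x^3y^3 + h(y).
Differentiate w.r.t. y and set equal to N: all terms match, so h'(y) = 0 and h is a constant absorbed into C.
General solution: 2xy - 3x^3y^2 - 3x - 3x^3y^3 = C.


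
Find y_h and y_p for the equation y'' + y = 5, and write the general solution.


Homogeneous part: r² + 1 = 0 ⇒ r = ±1i, so y_h = C₁cos(x) + C₂sin(x).
Try constant y_p = A; plug in: 1A = 5 ⇒ A = 5.
General solution: y = C₁cos(x) + C₂sin(x) + 5.


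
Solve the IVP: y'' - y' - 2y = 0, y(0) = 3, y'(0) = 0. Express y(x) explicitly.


Characteristic roots of r² - r - 2 = 0 are -1, 2.
General solution y = c₁ e^(-x) + c₂ e^(2x).
Apply y(0) = 3: c₁ + c₂ = 3. Apply y'(0) = 0: -1 c₁ + 2 c₂ = 0.
Solve: c₁ = 2, c₂ = 1.
Particular solution: y = 2e^(-x) + e^(2x).


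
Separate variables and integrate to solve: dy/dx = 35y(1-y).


Separate: dy/[y(1-y)] = 35 dx.
Partial fractions: 1/[y(1-y)] = 1/y + 1/(1-y).
Integrate: ln|y/(1-y)| = 35x + C₀.
Solve for y: y = 1/(1 + Ce^(-35x)).


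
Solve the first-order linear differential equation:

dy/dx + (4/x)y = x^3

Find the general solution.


P(x) = 4/x ⇒ μ = x^4.
(x^4 y)' = x^7 ⇒ x^4 y = x^8/(8) + C.
Solve for y: y = (1/8)x^4 + C/x^4.


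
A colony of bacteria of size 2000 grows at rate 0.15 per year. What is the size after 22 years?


The ODE dP/dt = 0.15P has solution P(t) = P(0)e^(0.15t).
Substitute P(0) = 2000 and t = 22: P(22) = 2000 e^(3.30) ≈ 54225.


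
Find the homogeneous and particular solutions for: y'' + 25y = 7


Homogeneous part: r² + 25 = 0 ⇒ r = ±5i, so y_h = C₁cos(5x) + C₂sin(5x).
Try constant y_p = A; plug in: 25A = 7 ⇒ A = 7/25.
General solution: y = C₁cos(5x) + C₂sin(5x) + 7/25.


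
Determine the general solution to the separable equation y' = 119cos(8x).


g(y) = 1, so integrate directly: y = ∫ 119cos(8x) dx = (119/8)sin(8x) + C.


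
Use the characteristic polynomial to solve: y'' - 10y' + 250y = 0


Characteristic equation: r² - 10r + 250 = 0.
Discriminant is negative; roots r = 5 ± 15i (complex conjugate pair).
General solution uses e^(α x)(C₁ cos(β x) + C₂ sin(β x)): y = e^(5x)(C₁cos(15x) + C₂sin(15x)).


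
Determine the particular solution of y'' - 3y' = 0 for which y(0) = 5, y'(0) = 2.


Characteristic roots of r² - 3r = 0 are 0, 3.
General solution y = c₁ + c₂ e^(3x).
Apply y(0) = 5: c₁ + c₂ = 5. Apply y'(0) = 2: 0 c₁ + 3 c₂ = 2.
Solve: c₁ = 13/3, c₂ = 2/3.
Particular solution: y = 13/3 + (2/3)e^(3x).


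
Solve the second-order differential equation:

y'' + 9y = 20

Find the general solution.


Homogeneous part: r² + 9 = 0 ⇒ r = ±3i, so y_h = C₁cos(3x) + C₂sin(3x).
Try constant y_p = A; plug in: 9A = 20 ⇒ A = 20/9.
General solution: y = C₁cos(3x) + C₂sin(3x) + 20/9.


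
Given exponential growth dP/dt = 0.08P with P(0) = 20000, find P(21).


The ODE dP/dt = 0.08P has solution P(t) = P(0)e^(0.08t).
Substitute P(0) = 20000 and t = 21: P(21) = 20000 e^(1.68) ≈ 107311.


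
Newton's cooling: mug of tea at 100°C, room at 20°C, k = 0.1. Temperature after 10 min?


Newton's law: dT/dt = -k(T - T_a) has solution T(t) = T_a + (T₀ - T_a)e^(-kt).
Plug in T_a = 20, T₀ = 100, k = 0.1, t = 10: T(10) = 20 + (80)e^(-1.00) ≈ 49.4°C.


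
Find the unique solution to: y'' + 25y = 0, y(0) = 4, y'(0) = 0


Characteristic roots of r² + 25 = 0 are ±5i, so y = C₁cos(5x) + C₂sin(5x).
Apply y(0) = 4: C₁ = 4. Differentiate and apply y'(0) = 0: 5·C₂ = 0, so C₂ = 0.
Particular solution: y = 4cos(5x).


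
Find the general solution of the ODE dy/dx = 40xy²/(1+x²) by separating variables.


Separate: dy/y² = 40x/(1+x²) dx.
Integrate LHS: ∫ dy/y² = -1/y.
Integrate RHS via u = 1+x²: 20ln(1+x²) + C.
Result: -1/y = 20ln(1+x²) + C.


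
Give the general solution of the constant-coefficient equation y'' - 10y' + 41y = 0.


Characteristic equation: r² - 10r + 41 = 0.
Discriminant is negative; roots r = 5 ± 4i (complex conjugate pair).
General solution uses e^(α x)(C₁ cos(β x) + C₂ sin(β x)): y = e^(5x)(C₁cos(4x) + C₂sin(4x)).


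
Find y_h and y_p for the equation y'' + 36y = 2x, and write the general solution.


Homogeneous: r² + 36 = 0 ⇒ r = ±6i, y_h = C₁cos(6x) + C₂sin(6x).
Polynomial forcing; try y_p = Ax + B. Then y_p'' + 36 y_p = 36(Ax + B) = 2x, so B = 0 and A = 1/18.
General solution: y = C₁cos(6x) + C₂sin(6x) + (1/18)x.


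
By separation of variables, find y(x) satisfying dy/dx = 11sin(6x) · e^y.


Separate: e^(-y) dy = 11sin(6x) dx.
Integrate: -e^(-y) = -(11/6)cos(6x) + C₀.
Rearrange: e^(-y) = (11/6)cos(6x) + C.


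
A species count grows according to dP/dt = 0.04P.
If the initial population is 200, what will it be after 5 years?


The ODE dP/dt = 0.04P has solution P(t) = P(0)e^(0.04t).
Substitute P(0) = 200 and t = 5: P(5) = 200 e^(0.20) ≈ 244.


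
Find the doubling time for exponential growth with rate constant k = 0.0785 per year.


Exponential growth: P(t) = P₀ e^(0.0785t). Set P(t)/P₀ = 2: e^(0.0785t) = 2.
Solve: t = ln(2)/0.0785 ≈ 8.83 years.


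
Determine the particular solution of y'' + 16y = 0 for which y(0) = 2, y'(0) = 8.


Characteristic roots of r² + 16 = 0 are ±4i, so y = C₁cos(4x) + C₂sin(4x).
Apply y(0) = 2: C₁ = 2. Differentiate and apply y'(0) = 8: 4·C₂ = 8, so C₂ = 2.
Particular solution: y = 2cos(4x) + 2sin(4x).


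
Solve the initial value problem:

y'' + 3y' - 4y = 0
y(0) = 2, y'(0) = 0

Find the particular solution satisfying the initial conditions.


Characteristic roots of r² + 3r - 4 = 0 are -4, 1.
General solution y = c₁ e^(-4x) + c₂ e^(x).
Apply y(0) = 2: c₁ + c₂ = 2. Apply y'(0) = 0: -4 c₁ + 1 c₂ = 0.
Solve: c₁ = 2/5, c₂ = 8/5.
Particular solution: y = (2/5)e^(-4x) + (8/5)e^(x).


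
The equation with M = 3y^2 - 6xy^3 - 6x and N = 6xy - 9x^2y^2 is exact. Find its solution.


Check exactness: ∂M/∂y = 6y - 18xy^2 and ∂N/∂x = 6y - 18xy^2; equal, so the equation is exact.
Integrate M with respect to x (treating y as constant): ∫M dx = 3xy^2 - 3x^2y^3 - 3x^2 + h(y).
Differentiate w.r.t. y and set equal to N: all terms match, so h'(y) = 0 and h is a constant absorbed into C.
General solution: 3xy^2 - 3x^2y^3 - 3x^2 = C.


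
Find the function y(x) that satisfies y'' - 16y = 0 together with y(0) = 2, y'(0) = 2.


Characteristic roots of r² - 16 = 0 are -4, 4.
General solution y = c₁ e^(-4x) + c₂ e^(4x).
Apply y(0) = 2: c₁ + c₂ = 2. Apply y'(0) = 2: -4 c₁ + 4 c₂ = 2.
Solve: c₁ = 3/4, c₂ = 5/4.
Particular solution: y = (3/4)e^(-4x) + (5/4)e^(4x).


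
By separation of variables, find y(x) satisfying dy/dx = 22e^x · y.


Separate variables: dy/y = 22e^x dx.
Integrate: ln|y| = 22e^x + C₀.
Exponentiate: y = Ce^(22e^x).


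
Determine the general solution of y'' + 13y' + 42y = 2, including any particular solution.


Characteristic roots of r² + 13r + 42 = 0 are -7, -6.
y_h = C₁e^(-7x) + C₂e^(-6x).
Constant forcing; try y_p = A. Then 42A = 2 ⇒ A = 1/21.
General solution: y = C₁e^(-7x) + C₂e^(-6x) + 1/21.


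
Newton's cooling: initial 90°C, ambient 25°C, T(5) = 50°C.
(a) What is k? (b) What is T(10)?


Newton's law: T(t) = T_a + (T₀ - T_a)e^(-kt).
(a) Use T(5) = 50: (50 - 25)/(90 - 25) = e^(-k·5), so k = -ln(0.385)/5 ≈ 0.1911.
(b) Apply k to t = 10: T(10) = 25 + (65)e^(-1.911) ≈ 34.6°C.


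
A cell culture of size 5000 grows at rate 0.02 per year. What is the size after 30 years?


The ODE dP/dt = 0.02P has solution P(t) = P(0)e^(0.02t).
Substitute P(0) = 5000 and t = 30: P(30) = 5000 e^(0.60) ≈ 9111.


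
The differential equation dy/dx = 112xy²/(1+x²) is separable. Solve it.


Separate: dy/y² = 112x/(1+x²) dx.
Integrate LHS: ∫ dy/y² = -1/y.
Integrate RHS via u = 1+x²: 56ln(1+x²) + C.
Result: -1/y = 56ln(1+x²) + C.


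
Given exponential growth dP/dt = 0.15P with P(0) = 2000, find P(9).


The ODE dP/dt = 0.15P has solution P(t) = P(0)e^(0.15t).
Substitute P(0) = 2000 and t = 9: P(9) = 2000 e^(1.35) ≈ 7715.


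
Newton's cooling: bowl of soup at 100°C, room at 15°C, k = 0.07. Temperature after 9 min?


Newton's law: dT/dt = -k(T - T_a) has solution T(t) = T_a + (T₀ - T_a)e^(-kt).
Plug in T_a = 15, T₀ = 100, k = 0.07, t = 9: T(9) = 15 + (85)e^(-0.63) ≈ 60.3°C.


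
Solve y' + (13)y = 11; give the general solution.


P(x) = 13, Q(x) = 11; integrating factor μ = e^(13x).
(μ y)' = 11e^(13x) ⇒ μ y = (11/13)e^(13x) + C.
Divide by μ: y = 11/13 + Ce^(-13x).


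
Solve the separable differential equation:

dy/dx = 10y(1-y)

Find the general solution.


Separate: dy/[y(1-y)] = 10 dx.
Partial fractions: 1/[y(1-y)] = 1/y + 1/(1-y).
Integrate: ln|y/(1-y)| = 10x + C₀.
Solve for y: y = 1/(1 + Ce^(-10x)).


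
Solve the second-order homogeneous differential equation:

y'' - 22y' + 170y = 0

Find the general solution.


Characteristic equation: r² - 22r + 170 = 0.
Discriminant is negative; roots r = 11 ± 7i (complex conjugate pair).
General solution uses e^(α x)(C₁ cos(β x) + C₂ sin(β x)): y = e^(11x)(C₁cos(7x) + C₂sin(7x)).


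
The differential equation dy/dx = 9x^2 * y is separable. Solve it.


Separate variables: dy/y = 9x^2 dx.
Integrate: ln|y| = 3x^3 + C₀.
Exponentiate: y = Ce^(3x^3).


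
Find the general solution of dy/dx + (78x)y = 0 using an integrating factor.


P(x) = 78x ⇒ μ = e^(39x²).
Q(x) = 0 so μ y is constant: y = Ce^(-39x²).


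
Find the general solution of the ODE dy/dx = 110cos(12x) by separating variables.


g(y) = 1, so integrate directly: y = ∫ 110cos(12x) dx = (55/6)sin(12x) + C.


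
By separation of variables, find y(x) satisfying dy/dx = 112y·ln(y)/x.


Separate: dy/[y ln(y)] = 112 dx/x.
Substitute u = ln(y): du/u = 112 dx/x.
Integrate: ln|ln(y)| = 112ln|x| + C₀, hence ln(y) = C·x^112.


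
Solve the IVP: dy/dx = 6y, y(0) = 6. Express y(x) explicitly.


General solution of y' = 6y is y = Ce^(6x).
Apply y(0) = 6: C = 6.
Particular solution: y = 6e^(6x).


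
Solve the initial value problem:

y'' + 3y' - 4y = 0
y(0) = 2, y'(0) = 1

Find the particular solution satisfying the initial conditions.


Characteristic roots of r² + 3r - 4 = 0 are -4, 1.
General solution y = c₁ e^(-4x) + c₂ e^(x).
Apply y(0) = 2: c₁ + c₂ = 2. Apply y'(0) = 1: -4 c₁ + 1 c₂ = 1.
Solve: c₁ = 1/5, c₂ = 9/5.
Particular solution: y = (1/5)e^(-4x) + (9/5)e^(x).


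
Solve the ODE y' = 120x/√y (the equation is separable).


Separate: √y dy = 120x dx.
Integrate: (2/3)y^(3/2) = 60x² + C.


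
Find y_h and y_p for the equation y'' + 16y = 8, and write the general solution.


Homogeneous part: r² + 16 = 0 ⇒ r = ±4i, so y_h = C₁cos(4x) + C₂sin(4x).
Try constant y_p = A; plug in: 16A = 8 ⇒ A = 1/2.
General solution: y = C₁cos(4x) + C₂sin(4x) + 1/2.


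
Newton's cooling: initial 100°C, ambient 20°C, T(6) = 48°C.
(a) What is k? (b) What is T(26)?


Newton's law: T(t) = T_a + (T₀ - T_a)e^(-kt).
(a) Use T(6) = 48: (48 - 20)/(100 - 20) = e^(-k·6), so k = -ln(0.350)/6 ≈ 0.1750.
(b) Apply k to t = 26: T(26) = 20 + (80)e^(-4.549) ≈ 20.8°C.


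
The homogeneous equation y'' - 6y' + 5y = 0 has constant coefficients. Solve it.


Characteristic equation: r² - 6r + 5 = 0.
Factor: (r - 5)(r - 1) = 0 ⇒ r = 5, 1 (distinct real).
General solution: y = C₁e^(5x) + C₂e^(x).


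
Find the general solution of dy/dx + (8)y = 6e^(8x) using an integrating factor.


P(x) = 8 ⇒ μ = e^(8x).
(μ y)' = 6e^(16x) ⇒ μ y = (6/16)e^(16x) + C.
Divide by μ: y = (3/8)e^(8x) + Ce^(-8x).


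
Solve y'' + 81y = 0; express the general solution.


Characteristic equation: r² + 81 = 0.
Discriminant is negative; roots r = 0 ± 9i (complex conjugate pair).
General solution uses e^(α x)(C₁ cos(β x) + C₂ sin(β x)): y = C₁cos(9x) + C₂sin(9x).


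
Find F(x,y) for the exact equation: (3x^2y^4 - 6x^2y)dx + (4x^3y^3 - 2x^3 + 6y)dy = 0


Check exactness: ∂M/∂y = 12x^2y^3 - 6x^2 and ∂N/∂x = 12x^2y^3 - 6x^2; equal, so the equation is exact.
Integrate M with respect to x (treating y as constant): ∫M dx = x^3y^4 - 2x^3y + h(y).
Differentiate w.r.t. y and set equal to N: the x-dependent terms already match, leaving h'(y) = 6y. Integrate: h(y) = 3y^2.
So F(x,y) = x^3y^4 - 2x^3y + 3y^2.
General solution: x^3y^4 - 2x^3y + 3y^2 = C.


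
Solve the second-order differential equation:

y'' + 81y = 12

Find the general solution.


Homogeneous part: r² + 81 = 0 ⇒ r = ±9i, so y_h = C₁cos(9x) + C₂sin(9x).
Try constant y_p = A; plug in: 81A = 12 ⇒ A = 4/27.
General solution: y = C₁cos(9x) + C₂sin(9x) + 4/27.


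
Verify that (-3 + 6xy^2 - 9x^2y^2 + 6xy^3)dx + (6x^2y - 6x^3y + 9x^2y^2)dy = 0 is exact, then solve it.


Check exactness: ∂M/∂y = 12xy - 18x^2y + 18xy^2 and ∂N/∂x = 12xy - 18x^2y + 18xy^2; equal, so the equation is exact.
Integrate M with respect to x (treating y as constant): ∫M dx = -3x + 3x^2y^2 - 3x^3y^2 + 3x^2y^3 + h(y).
Differentiate w.r.t. y and set equal to N: all terms match, so h'(y) = 0 and h is a constant absorbed into C.
General solution: -3x + 3x^2y^2 - 3x^3y^2 + 3x^2y^3 = C.


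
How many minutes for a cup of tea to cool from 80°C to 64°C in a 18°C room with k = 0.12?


From T(t) = T_a + (T₀ - T_a)e^(-kt), set T(t) = 64:
(64 - 18) / (80 - 18) = e^(-0.12t), so t = -ln(0.742)/0.12 ≈ 2.5 minutes.


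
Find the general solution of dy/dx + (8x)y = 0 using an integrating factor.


P(x) = 8x ⇒ μ = e^(4x²).
Q(x) = 0 so μ y is constant: y = Ce^(-4x²).


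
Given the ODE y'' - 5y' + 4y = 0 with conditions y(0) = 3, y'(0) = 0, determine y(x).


Characteristic roots of r² - 5r + 4 = 0 are 1, 4.
General solution y = c₁ e^(x) + c₂ e^(4x).
Apply y(0) = 3: c₁ + c₂ = 3. Apply y'(0) = 0: 1 c₁ + 4 c₂ = 0.
Solve: c₁ = 4, c₂ = -1.
Particular solution: y = 4e^(x) - e^(4x).


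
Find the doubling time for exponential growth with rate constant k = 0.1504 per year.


Exponential growth: P(t) = P₀ e^(0.1504t). Set P(t)/P₀ = 2: e^(0.1504t) = 2.
Solve: t = ln(2)/0.1504 ≈ 4.61 years.


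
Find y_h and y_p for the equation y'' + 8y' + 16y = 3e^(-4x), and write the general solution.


Characteristic polynomial (r + 4)² = 0; repeated root r = -4.
y_h = (C₁ + C₂x)e^(-4x). Forcing matches the repeated root (resonance), so try y_p = Ax² e^(-4x).
Substitute and solve for A: 2A = 3, so A = 3/2.
General solution: y = (C₁ + C₂x + (3/2)x²)e^(-4x).


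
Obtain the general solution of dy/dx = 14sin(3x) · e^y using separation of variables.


Separate: e^(-y) dy = 14sin(3x) dx.
Integrate: -e^(-y) = -(14/3)cos(3x) + C₀.
Rearrange: e^(-y) = (14/3)cos(3x) + C.


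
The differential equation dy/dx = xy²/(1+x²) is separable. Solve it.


Separate: dy/y² = x/(1+x²) dx.
Integrate LHS: ∫ dy/y² = -1/y.
Integrate RHS via u = 1+x²: (1/2)ln(1+x²) + C.
Result: -1/y = (1/2)ln(1+x²) + C.


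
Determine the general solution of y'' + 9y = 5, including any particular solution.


Homogeneous part: r² + 9 = 0 ⇒ r = ±3i, so y_h = C₁cos(3x) + C₂sin(3x).
Try constant y_p = A; plug in: 9A = 5 ⇒ A = 5/9.
General solution: y = C₁cos(3x) + C₂sin(3x) + 5/9.


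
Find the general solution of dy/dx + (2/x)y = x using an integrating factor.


P(x) = 2/x ⇒ μ = x^2.
(x^2 y)' = x^3 ⇒ x^2 y = x^4/(4) + C.
Solve for y: y = (1/4)x^2 + C/x^2.


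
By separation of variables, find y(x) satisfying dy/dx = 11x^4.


Integrate both sides with respect to x: y = ∫ 11x^4 dx = (11/5)x^5 + C.


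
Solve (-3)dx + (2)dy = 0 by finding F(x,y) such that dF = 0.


Check exactness: ∂M/∂y = 0 and ∂N/∂x = 0; equal, so the equation is exact.
Integrate M with respect to x (treating y as constant): ∫M dx = -3x + h(y).
Differentiate w.r.t. y and set equal to N: the x-dependent terms already match, leaving h'(y) = 2. Integrate: h(y) = 2y.
So F(x,y) = -3x + 2y.
General solution: -3x + 2y = C.


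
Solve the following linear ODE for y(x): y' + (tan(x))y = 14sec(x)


P(x) = tan(x) ⇒ μ = e^(∫tan(x)dx) = sec(x).
(sec(x) y)' = 14sec²(x) ⇒ sec(x) y = 14tan(x) + C.
Multiply by cos(x): y = 14sin(x) + C·cos(x).


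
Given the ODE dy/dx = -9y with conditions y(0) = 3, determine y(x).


General solution of y' = -9y is y = Ce^(-9x).
Apply y(0) = 3: C = 3.
Particular solution: y = 3e^(-9x).


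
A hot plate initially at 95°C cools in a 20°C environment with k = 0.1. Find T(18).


Newton's law: dT/dt = -k(T - T_a) has solution T(t) = T_a + (T₀ - T_a)e^(-kt).
Plug in T_a = 20, T₀ = 95, k = 0.1, t = 18: T(18) = 20 + (75)e^(-1.80) ≈ 32.4°C.


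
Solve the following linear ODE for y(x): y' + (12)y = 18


P(x) = 12, Q(x) = 18; integrating factor μ = e^(12x).
(μ y)' = 18e^(12x) ⇒ μ y = (3/2)e^(12x) + C.
Divide by μ: y = 3/2 + Ce^(-12x).


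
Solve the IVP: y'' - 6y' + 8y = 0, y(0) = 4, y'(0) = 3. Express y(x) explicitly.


Characteristic roots of r² - 6r + 8 = 0 are 4, 2.
General solution y = c₁ e^(4x) + c₂ e^(2x).
Apply y(0) = 4: c₁ + c₂ = 4. Apply y'(0) = 3: 4 c₁ + 2 c₂ = 3.
Solve: c₁ = -5/2, c₂ = 13/2.
Particular solution: y = -(5/2)e^(4x) + (13/2)e^(2x).


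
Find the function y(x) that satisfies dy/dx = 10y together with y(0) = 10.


General solution of y' = 10y is y = Ce^(10x).
Apply y(0) = 10: C = 10.
Particular solution: y = 10e^(10x).


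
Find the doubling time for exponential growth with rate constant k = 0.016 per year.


Exponential growth: P(t) = P₀ e^(0.016t). Set P(t)/P₀ = 2: e^(0.016t) = 2.
Solve: t = ln(2)/0.016 ≈ 43.32 years.


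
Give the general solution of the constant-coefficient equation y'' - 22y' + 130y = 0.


Characteristic equation: r² - 22r + 130 = 0.
Discriminant is negative; roots r = 11 ± 3i (complex conjugate pair).
General solution uses e^(α x)(C₁ cos(β x) + C₂ sin(β x)): y = e^(11x)(C₁cos(3x) + C₂sin(3x)).


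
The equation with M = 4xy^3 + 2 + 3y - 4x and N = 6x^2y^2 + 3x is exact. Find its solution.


Check exactness: ∂M/∂y = 12xy^2 + 3 and ∂N/∂x = 12xy^2 + 3; equal, so the equation is exact.
Integrate M with respect to x (treating y as constant): ∫M dx = 2x^2y^3 + 2x + 3xy - 2x^2 + h(y).
Differentiate w.r.t. y and set equal to N: all terms match, so h'(y) = 0 and h is a constant absorbed into C.
General solution: 2x^2y^3 + 2x + 3xy - 2x^2 = C.


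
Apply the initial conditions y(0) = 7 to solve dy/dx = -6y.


General solution of y' = -6y is y = Ce^(-6x).
Apply y(0) = 7: C = 7.
Particular solution: y = 7e^(-6x).


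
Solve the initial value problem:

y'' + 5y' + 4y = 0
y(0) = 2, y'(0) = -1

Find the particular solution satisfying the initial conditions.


Characteristic roots of r² + 5r + 4 = 0 are -1, -4.
General solution y = c₁ e^(-x) + c₂ e^(-4x).
Apply y(0) = 2: c₁ + c₂ = 2. Apply y'(0) = -1: -1 c₁ - 4 c₂ = -1.
Solve: c₁ = 7/3, c₂ = -1/3.
Particular solution: y = (7/3)e^(-x) - (1/3)e^(-4x).


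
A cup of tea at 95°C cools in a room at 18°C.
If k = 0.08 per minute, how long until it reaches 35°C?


From T(t) = T_a + (T₀ - T_a)e^(-kt), set T(t) = 35:
(35 - 18) / (95 - 18) = e^(-0.08t), so t = -ln(0.221)/0.08 ≈ 18.9 minutes.


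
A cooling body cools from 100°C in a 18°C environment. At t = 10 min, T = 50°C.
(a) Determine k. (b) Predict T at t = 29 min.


Newton's law: T(t) = T_a + (T₀ - T_a)e^(-kt).
(a) Use T(10) = 50: (50 - 18)/(100 - 18) = e^(-k·10), so k = -ln(0.390)/10 ≈ 0.0941.
(b) Apply k to t = 29: T(29) = 18 + (82)e^(-2.729) ≈ 23.4°C.


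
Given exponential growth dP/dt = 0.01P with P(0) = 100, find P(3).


The ODE dP/dt = 0.01P has solution P(t) = P(0)e^(0.01t).
Substitute P(0) = 100 and t = 3: P(3) = 100 e^(0.03) ≈ 103.


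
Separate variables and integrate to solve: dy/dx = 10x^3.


Integrate both sides with respect to x: y = ∫ 10x^3 dx = (5/2)x^4 + C.


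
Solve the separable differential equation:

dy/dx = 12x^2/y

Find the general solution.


Separate variables: y dy = 12x^2 dx.
Integrate both sides: y²/2 = 4x^3 + C₀.
Multiply by 2: y² = 8x^3 + C.


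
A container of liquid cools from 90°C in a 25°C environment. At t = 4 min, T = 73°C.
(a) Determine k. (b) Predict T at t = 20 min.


Newton's law: T(t) = T_a + (T₀ - T_a)e^(-kt).
(a) Use T(4) = 73: (73 - 25)/(90 - 25) = e^(-k·4), so k = -ln(0.738)/4 ≈ 0.0758.
(b) Apply k to t = 20: T(20) = 25 + (65)e^(-1.516) ≈ 39.3°C.


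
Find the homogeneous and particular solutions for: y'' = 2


Characteristic polynomial (r - 0)² = 0; repeated root r = 0.
y_h = (C₁ + C₂x). Forcing matches the repeated root (resonance), so try y_p = Ax².
Substitute and solve for A: 2A = 2, so A = 1.
General solution: y = C₁ + C₂x + x².


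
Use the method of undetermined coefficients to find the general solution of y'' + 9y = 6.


Homogeneous part: r² + 9 = 0 ⇒ r = ±3i, so y_h = C₁cos(3x) + C₂sin(3x).
Try constant y_p = A; plug in: 9A = 6 ⇒ A = 2/3.
General solution: y = C₁cos(3x) + C₂sin(3x) + 2/3.


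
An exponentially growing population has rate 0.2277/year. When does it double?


Exponential growth: P(t) = P₀ e^(0.2277t). Set P(t)/P₀ = 2: e^(0.2277t) = 2.
Solve: t = ln(2)/0.2277 ≈ 3.04 years.


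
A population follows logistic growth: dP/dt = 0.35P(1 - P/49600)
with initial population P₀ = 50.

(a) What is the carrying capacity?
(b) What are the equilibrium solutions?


Logistic ODE dP/dt = 0.35P(1 - P/49600) has equilibria where dP/dt = 0, i.e. P = 0 or P = 49600.
The coefficient (1 - P/K) = 0 when P = K, identifying K = 49600 as the carrying capacity.
(a) K = 49600; (b) equilibria P = 0 and P = 49600.


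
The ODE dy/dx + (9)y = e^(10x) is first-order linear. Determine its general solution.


P(x) = 9 ⇒ μ = e^(9x).
(μ y)' = e^(19x) ⇒ μ y = e^(19x)/19 + C.
Divide by μ: y = (1/19)e^(10x) + Ce^(-9x).


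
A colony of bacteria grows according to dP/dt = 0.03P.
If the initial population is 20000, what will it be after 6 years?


The ODE dP/dt = 0.03P has solution P(t) = P(0)e^(0.03t).
Substitute P(0) = 20000 and t = 6: P(6) = 20000 e^(0.18) ≈ 23944.


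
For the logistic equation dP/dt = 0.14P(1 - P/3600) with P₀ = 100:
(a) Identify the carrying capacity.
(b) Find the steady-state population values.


Logistic ODE dP/dt = 0.14P(1 - P/3600) has equilibria where dP/dt = 0, i.e. P = 0 or P = 3600.
The coefficient (1 - P/K) = 0 when P = K, identifying K = 3600 as the carrying capacity.
(a) K = 3600; (b) equilibria P = 0 and P = 3600.


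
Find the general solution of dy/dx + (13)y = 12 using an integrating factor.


P(x) = 13, Q(x) = 12; integrating factor μ = e^(13x).
(μ y)' = 12e^(13x) ⇒ μ y = (12/13)e^(13x) + C.
Divide by μ: y = 12/13 + Ce^(-13x).


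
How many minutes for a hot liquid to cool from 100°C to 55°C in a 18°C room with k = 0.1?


From T(t) = T_a + (T₀ - T_a)e^(-kt), set T(t) = 55:
(55 - 18) / (100 - 18) = e^(-0.1t), so t = -ln(0.451)/0.1 ≈ 8.0 minutes.


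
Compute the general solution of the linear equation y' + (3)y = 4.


P(x) = 3, Q(x) = 4; integrating factor μ = e^(3x).
(μ y)' = 4e^(3x) ⇒ μ y = (4/3)e^(3x) + C.
Divide by μ: y = 4/3 + Ce^(-3x).


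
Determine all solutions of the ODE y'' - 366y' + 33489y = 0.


Characteristic equation: r² - 366r + 33489 = 0, i.e. (r - 183)² = 0.
Repeated root r = 183; include an x factor for the second linearly independent solution.
General solution: y = (C₁ + C₂x)e^(183x).


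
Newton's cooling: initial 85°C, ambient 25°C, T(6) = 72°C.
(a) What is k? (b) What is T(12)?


Newton's law: T(t) = T_a + (T₀ - T_a)e^(-kt).
(a) Use T(6) = 72: (72 - 25)/(85 - 25) = e^(-k·6), so k = -ln(0.783)/6 ≈ 0.0407.
(b) Apply k to t = 12: T(12) = 25 + (60)e^(-0.488) ≈ 61.8°C.


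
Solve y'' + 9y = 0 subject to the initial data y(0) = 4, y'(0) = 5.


Characteristic roots of r² + 9 = 0 are ±3i, so y = C₁cos(3x) + C₂sin(3x).
Apply y(0) = 4: C₁ = 4. Differentiate and apply y'(0) = 5: 3·C₂ = 5, so C₂ = 5/3.
Particular solution: y = 4cos(3x) + (5/3)sin(3x).


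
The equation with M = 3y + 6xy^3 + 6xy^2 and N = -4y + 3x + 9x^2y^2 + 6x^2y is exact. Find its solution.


Check exactness: ∂M/∂y = 3 + 18xy^2 + 12xy and ∂N/∂x = 3 + 18xy^2 + 12xy; equal, so the equation is exact.
Integrate M with respect to x (treating y as constant): ∫M dx = 3xy + 3x^2y^3 + 3x^2y^2 + h(y).
Differentiate w.r.t. y and set equal to N: the x-dependent terms already match, leaving h'(y) = -4y. Integrate: h(y) = -2y^2.
So F(x,y) = -2y^2 + 3xy + 3x^2y^3 + 3x^2y^2.
General solution: -2y^2 + 3xy + 3x^2y^3 + 3x^2y^2 = C.


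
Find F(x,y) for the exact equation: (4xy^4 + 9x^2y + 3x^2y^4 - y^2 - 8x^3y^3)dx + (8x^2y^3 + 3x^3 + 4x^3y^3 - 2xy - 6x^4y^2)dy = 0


Check exactness: ∂M/∂y = 16xy^3 + 9x^2 + 12x^2y^3 - 2y - 24x^3y^2 and ∂N/∂x = 16xy^3 + 9x^2 + 12x^2y^3 - 2y - 24x^3y^2; equal, so the equation is exact.
Integrate M with respect to x (treating y as constant): ∫M dx = 2x^2y^4 + 3x^3y + x^3y^4 - xy^2 - 2x^4y^3 + h(y).
Differentiate w.r.t. y and set equal to N: all terms match, so h'(y) = 0 and h is a constant absorbed into C.
General solution: 2x^2y^4 + 3x^3y + x^3y^4 - xy^2 - 2x^4y^3 = C.


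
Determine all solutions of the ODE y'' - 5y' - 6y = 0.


Characteristic equation: r² - 5r - 6 = 0.
Factor: (r - 6)(r + 1) = 0 ⇒ r = 6, -1 (distinct real).
General solution: y = C₁e^(6x) + C₂e^(-x).


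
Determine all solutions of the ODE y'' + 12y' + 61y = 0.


Characteristic equation: r² + 12r + 61 = 0.
Discriminant is negative; roots r = -6 ± 5i (complex conjugate pair).
General solution uses e^(α x)(C₁ cos(β x) + C₂ sin(β x)): y = e^(-6x)(C₁cos(5x) + C₂sin(5x)).


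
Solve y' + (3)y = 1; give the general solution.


P(x) = 3, Q(x) = 1; integrating factor μ = e^(3x).
(μ y)' = e^(3x) ⇒ μ y = (1/3)e^(3x) + C.
Divide by μ: y = 1/3 + Ce^(-3x).


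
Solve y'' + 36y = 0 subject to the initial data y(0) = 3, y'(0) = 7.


Characteristic roots of r² + 36 = 0 are ±6i, so y = C₁cos(6x) + C₂sin(6x).
Apply y(0) = 3: C₁ = 3. Differentiate and apply y'(0) = 7: 6·C₂ = 7, so C₂ = 7/6.
Particular solution: y = 3cos(6x) + (7/6)sin(6x).


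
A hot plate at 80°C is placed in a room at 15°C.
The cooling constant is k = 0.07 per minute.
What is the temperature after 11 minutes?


Newton's law: dT/dt = -k(T - T_a) has solution T(t) = T_a + (T₀ - T_a)e^(-kt).
Plug in T_a = 15, T₀ = 80, k = 0.07, t = 11: T(11) = 15 + (65)e^(-0.77) ≈ 45.1°C.


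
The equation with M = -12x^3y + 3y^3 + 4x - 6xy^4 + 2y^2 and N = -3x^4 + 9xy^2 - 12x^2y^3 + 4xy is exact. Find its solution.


Check exactness: ∂M/∂y = -12x^3 + 9y^2 - 24xy^3 + 4y and ∂N/∂x = -12x^3 + 9y^2 - 24xy^3 + 4y; equal, so the equation is exact.
Integrate M with respect to x (treating y as constant): ∫M dx = -3x^4y + 3xy^3 + 2x^2 - 3x^2y^4 + 2xy^2 + h(y).
Differentiate w.r.t. y and set equal to N: all terms match, so h'(y) = 0 and h is a constant absorbed into C.
General solution: -3x^4y + 3xy^3 + 2x^2 - 3x^2y^4 + 2xy^2 = C.


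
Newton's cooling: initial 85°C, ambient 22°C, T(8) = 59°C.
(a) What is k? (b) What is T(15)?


Newton's law: T(t) = T_a + (T₀ - T_a)e^(-kt).
(a) Use T(8) = 59: (59 - 22)/(85 - 22) = e^(-k·8), so k = -ln(0.587)/8 ≈ 0.0665.
(b) Apply k to t = 15: T(15) = 22 + (63)e^(-0.998) ≈ 45.2°C.


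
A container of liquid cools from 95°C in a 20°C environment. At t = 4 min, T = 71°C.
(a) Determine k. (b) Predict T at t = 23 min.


Newton's law: T(t) = T_a + (T₀ - T_a)e^(-kt).
(a) Use T(4) = 71: (71 - 20)/(95 - 20) = e^(-k·4), so k = -ln(0.680)/4 ≈ 0.0964.
(b) Apply k to t = 23: T(23) = 20 + (75)e^(-2.218) ≈ 28.2°C.


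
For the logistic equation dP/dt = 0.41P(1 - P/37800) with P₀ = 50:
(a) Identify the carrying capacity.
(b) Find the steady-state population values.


Logistic ODE dP/dt = 0.41P(1 - P/37800) has equilibria where dP/dt = 0, i.e. P = 0 or P = 37800.
The coefficient (1 - P/K) = 0 when P = K, identifying K = 37800 as the carrying capacity.
(a) K = 37800; (b) equilibria P = 0 and P = 37800.


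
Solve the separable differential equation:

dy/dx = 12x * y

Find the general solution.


Separate variables: dy/y = 12x dx.
Integrate: ln|y| = 6x^2 + C₀.
Exponentiate: y = Ce^(6x^2).


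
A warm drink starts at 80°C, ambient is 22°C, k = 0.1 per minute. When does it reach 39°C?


From T(t) = T_a + (T₀ - T_a)e^(-kt), set T(t) = 39:
(39 - 22) / (80 - 22) = e^(-0.1t), so t = -ln(0.293)/0.1 ≈ 12.3 minutes.


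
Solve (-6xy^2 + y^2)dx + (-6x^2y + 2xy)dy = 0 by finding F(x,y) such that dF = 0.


Check exactness: ∂M/∂y = -12xy + 2y and ∂N/∂x = -12xy + 2y; equal, so the equation is exact.
Integrate M with respect to x (treating y as constant): ∫M dx = -3x^2y^2 + xy^2 + h(y).
Differentiate w.r.t. y and set equal to N: all terms match, so h'(y) = 0 and h is a constant absorbed into C.
General solution: -3x^2y^2 + xy^2 = C.


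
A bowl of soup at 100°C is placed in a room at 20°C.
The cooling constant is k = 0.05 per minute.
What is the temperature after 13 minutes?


Newton's law: dT/dt = -k(T - T_a) has solution T(t) = T_a + (T₀ - T_a)e^(-kt).
Plug in T_a = 20, T₀ = 100, k = 0.05, t = 13: T(13) = 20 + (80)e^(-0.65) ≈ 61.8°C.


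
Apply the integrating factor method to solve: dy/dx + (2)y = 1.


P(x) = 2, Q(x) = 1; integrating factor μ = e^(2x).
(μ y)' = e^(2x) ⇒ μ y = (1/2)e^(2x) + C.
Divide by μ: y = 1/2 + Ce^(-2x).


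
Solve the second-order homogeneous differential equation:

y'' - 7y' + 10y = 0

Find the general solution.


Characteristic equation: r² - 7r + 10 = 0.
Factor: (r - 5)(r - 2) = 0 ⇒ r = 5, 2 (distinct real).
General solution: y = C₁e^(5x) + C₂e^(2x).


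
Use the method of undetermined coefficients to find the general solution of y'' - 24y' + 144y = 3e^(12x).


Characteristic polynomial (r - 12)² = 0; repeated root r = 12.
y_h = (C₁ + C₂x)e^(12x). Forcing matches the repeated root (resonance), so try y_p = Ax² e^(12x).
Substitute and solve for A: 2A = 3, so A = 3/2.
General solution: y = (C₁ + C₂x + (3/2)x²)e^(12x).


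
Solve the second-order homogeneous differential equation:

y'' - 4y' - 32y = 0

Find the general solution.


Characteristic equation: r² - 4r - 32 = 0.
Factor: (r - 8)(r + 4) = 0 ⇒ r = 8, -4 (distinct real).
General solution: y = C₁e^(8x) + C₂e^(-4x).


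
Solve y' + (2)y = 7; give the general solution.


P(x) = 2, Q(x) = 7; integrating factor μ = e^(2x).
(μ y)' = 7e^(2x) ⇒ μ y = (7/2)e^(2x) + C.
Divide by μ: y = 7/2 + Ce^(-2x).


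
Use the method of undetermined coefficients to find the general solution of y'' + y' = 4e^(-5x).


Characteristic roots of r² + r = 0 are 0, -1.
y_h = C₁ + C₂e^(-x).
Forcing exponent -5 is not a characteristic root; try y_p = Ae^(-5x).
Substitute: A·(25 + (1)·-5 + (0)) = A·20 = 4, so A = 1/5.
General solution: y = C₁ + C₂e^(-x) + (1/5)e^(-5x).


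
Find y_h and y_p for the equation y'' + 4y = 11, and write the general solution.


Homogeneous part: r² + 4 = 0 ⇒ r = ±2i, so y_h = C₁cos(2x) + C₂sin(2x).
Try constant y_p = A; plug in: 4A = 11 ⇒ A = 11/4.
General solution: y = C₁cos(2x) + C₂sin(2x) + 11/4.


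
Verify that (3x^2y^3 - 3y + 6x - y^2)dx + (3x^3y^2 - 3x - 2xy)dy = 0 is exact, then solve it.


Check exactness: ∂M/∂y = 9x^2y^2 - 3 - 2y and ∂N/∂x = 9x^2y^2 - 3 - 2y; equal, so the equation is exact.
Integrate M with respect to x (treating y as constant): ∫M dx = x^3y^3 - 3xy + 3x^2 - xy^2 + h(y).
Differentiate w.r.t. y and set equal to N: all terms match, so h'(y) = 0 and h is a constant absorbed into C.
General solution: x^3y^3 - 3xy + 3x^2 - xy^2 = C.


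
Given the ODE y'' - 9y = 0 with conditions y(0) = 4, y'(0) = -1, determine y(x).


Characteristic roots of r² - 9 = 0 are -3, 3.
General solution y = c₁ e^(-3x) + c₂ e^(3x).
Apply y(0) = 4: c₁ + c₂ = 4. Apply y'(0) = -1: -3 c₁ + 3 c₂ = -1.
Solve: c₁ = 13/6, c₂ = 11/6.
Particular solution: y = (13/6)e^(-3x) + (11/6)e^(3x).


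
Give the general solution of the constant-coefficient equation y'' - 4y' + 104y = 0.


Characteristic equation: r² - 4r + 104 = 0.
Discriminant is negative; roots r = 2 ± 10i (complex conjugate pair).
General solution uses e^(α x)(C₁ cos(β x) + C₂ sin(β x)): y = e^(2x)(C₁cos(10x) + C₂sin(10x)).


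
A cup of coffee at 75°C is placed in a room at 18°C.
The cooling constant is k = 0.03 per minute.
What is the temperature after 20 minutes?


Newton's law: dT/dt = -k(T - T_a) has solution T(t) = T_a + (T₀ - T_a)e^(-kt).
Plug in T_a = 18, T₀ = 75, k = 0.03, t = 20: T(20) = 18 + (57)e^(-0.60) ≈ 49.3°C.


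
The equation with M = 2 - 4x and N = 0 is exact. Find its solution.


Check exactness: ∂M/∂y = 0 and ∂N/∂x = 0; equal, so the equation is exact.
Integrate M with respect to x (treating y as constant): ∫M dx = 2x - 2x^2 + h(y).
Differentiate w.r.t. y and set equal to N: all terms match, so h'(y) = 0 and h is a constant absorbed into C.
General solution: 2x - 2x^2 = C.


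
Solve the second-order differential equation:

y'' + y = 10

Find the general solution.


Homogeneous part: r² + 1 = 0 ⇒ r = ±1i, so y_h = C₁cos(x) + C₂sin(x).
Try constant y_p = A; plug in: 1A = 10 ⇒ A = 10.
General solution: y = C₁cos(x) + C₂sin(x) + 10.


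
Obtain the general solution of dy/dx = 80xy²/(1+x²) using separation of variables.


Separate: dy/y² = 80x/(1+x²) dx.
Integrate LHS: ∫ dy/y² = -1/y.
Integrate RHS via u = 1+x²: 40ln(1+x²) + C.
Result: -1/y = 40ln(1+x²) + C.


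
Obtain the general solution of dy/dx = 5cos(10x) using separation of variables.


g(y) = 1, so integrate directly: y = ∫ 5cos(10x) dx = (1/2)sin(10x) + C.


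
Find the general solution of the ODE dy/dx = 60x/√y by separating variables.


Separate: √y dy = 60x dx.
Integrate: (2/3)y^(3/2) = 30x² + C.


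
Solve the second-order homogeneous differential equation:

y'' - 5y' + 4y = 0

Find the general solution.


Characteristic equation: r² - 5r + 4 = 0.
Factor: (r - 4)(r - 1) = 0 ⇒ r = 4, 1 (distinct real).
General solution: y = C₁e^(4x) + C₂e^(x).


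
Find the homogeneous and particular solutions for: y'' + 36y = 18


Homogeneous part: r² + 36 = 0 ⇒ r = ±6i, so y_h = C₁cos(6x) + C₂sin(6x).
Try constant y_p = A; plug in: 36A = 18 ⇒ A = 1/2.
General solution: y = C₁cos(6x) + C₂sin(6x) + 1/2.


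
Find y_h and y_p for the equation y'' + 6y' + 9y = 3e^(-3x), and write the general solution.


Characteristic polynomial (r + 3)² = 0; repeated root r = -3.
y_h = (C₁ + C₂x)e^(-3x). Forcing matches the repeated root (resonance), so try y_p = Ax² e^(-3x).
Substitute and solve for A: 2A = 3, so A = 3/2.
General solution: y = (C₁ + C₂x + (3/2)x²)e^(-3x).


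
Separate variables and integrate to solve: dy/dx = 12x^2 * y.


Separate variables: dy/y = 12x^2 dx.
Integrate: ln|y| = 4x^3 + C₀.
Exponentiate: y = Ce^(4x^3).


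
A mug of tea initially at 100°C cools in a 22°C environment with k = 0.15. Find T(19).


Newton's law: dT/dt = -k(T - T_a) has solution T(t) = T_a + (T₀ - T_a)e^(-kt).
Plug in T_a = 22, T₀ = 100, k = 0.15, t = 19: T(19) = 22 + (78)e^(-2.85) ≈ 26.5°C.


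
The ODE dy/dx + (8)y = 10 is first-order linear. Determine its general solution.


P(x) = 8, Q(x) = 10; integrating factor μ = e^(8x).
(μ y)' = 10e^(8x) ⇒ μ y = (5/4)e^(8x) + C.
Divide by μ: y = 5/4 + Ce^(-8x).


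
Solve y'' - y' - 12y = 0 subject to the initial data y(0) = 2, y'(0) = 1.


Characteristic roots of r² - r - 12 = 0 are -3, 4.
General solution y = c₁ e^(-3x) + c₂ e^(4x).
Apply y(0) = 2: c₁ + c₂ = 2. Apply y'(0) = 1: -3 c₁ + 4 c₂ = 1.
Solve: c₁ = 1, c₂ = 1.
Particular solution: y = e^(-3x) + e^(4x).


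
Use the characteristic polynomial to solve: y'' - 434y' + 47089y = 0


Characteristic equation: r² - 434r + 47089 = 0, i.e. (r - 217)² = 0.
Repeated root r = 217; include an x factor for the second linearly independent solution.
General solution: y = (C₁ + C₂x)e^(217x).


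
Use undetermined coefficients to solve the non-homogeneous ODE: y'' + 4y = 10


Homogeneous part: r² + 4 = 0 ⇒ r = ±2i, so y_h = C₁cos(2x) + C₂sin(2x).
Try constant y_p = A; plug in: 4A = 10 ⇒ A = 5/2.
General solution: y = C₁cos(2x) + C₂sin(2x) + 5/2.


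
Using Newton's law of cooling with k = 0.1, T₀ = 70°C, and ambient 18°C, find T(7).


Newton's law: dT/dt = -k(T - T_a) has solution T(t) = T_a + (T₀ - T_a)e^(-kt).
Plug in T_a = 18, T₀ = 70, k = 0.1, t = 7: T(7) = 18 + (52)e^(-0.70) ≈ 43.8°C.


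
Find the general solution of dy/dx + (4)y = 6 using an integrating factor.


P(x) = 4, Q(x) = 6; integrating factor μ = e^(4x).
(μ y)' = 6e^(4x) ⇒ μ y = (3/2)e^(4x) + C.
Divide by μ: y = 3/2 + Ce^(-4x).


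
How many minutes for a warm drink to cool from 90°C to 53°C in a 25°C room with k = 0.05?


From T(t) = T_a + (T₀ - T_a)e^(-kt), set T(t) = 53:
(53 - 25) / (90 - 25) = e^(-0.05t), so t = -ln(0.431)/0.05 ≈ 16.8 minutes.


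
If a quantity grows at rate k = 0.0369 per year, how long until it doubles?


Exponential growth: P(t) = P₀ e^(0.0369t). Set P(t)/P₀ = 2: e^(0.0369t) = 2.
Solve: t = ln(2)/0.0369 ≈ 18.78 years.


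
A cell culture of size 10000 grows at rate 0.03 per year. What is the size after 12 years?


The ODE dP/dt = 0.03P has solution P(t) = P(0)e^(0.03t).
Substitute P(0) = 10000 and t = 12: P(12) = 10000 e^(0.36) ≈ 14333.
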